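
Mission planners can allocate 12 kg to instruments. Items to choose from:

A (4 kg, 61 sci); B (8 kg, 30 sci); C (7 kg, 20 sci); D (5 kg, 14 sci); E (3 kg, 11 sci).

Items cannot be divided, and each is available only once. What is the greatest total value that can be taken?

Check high-value combinations within 12 kg:
- A+B: mass 4+8=12, value 61+30=91
- A+D+E: mass 4+5+3=12, value 61+14+11=86
- A+C: mass 4+7=11, value 61+20=81
- A+D: mass 4+5=9, value 61+14=75
- A+E: mass 4+3=7, value 61+11=72
Best: 91 sci.

91 sci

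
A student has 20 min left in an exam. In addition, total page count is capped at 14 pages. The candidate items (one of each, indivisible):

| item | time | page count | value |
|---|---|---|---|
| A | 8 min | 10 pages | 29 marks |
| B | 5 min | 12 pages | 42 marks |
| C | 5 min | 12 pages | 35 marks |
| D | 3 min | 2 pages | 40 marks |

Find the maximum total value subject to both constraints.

82 marks

Feasible sets respecting both limits:
- B+D: time 8, page count 14, value 82
- C+D: time 8, page count 14, value 75
- A+D: time 11, page count 12, value 69
Best: 82 marks.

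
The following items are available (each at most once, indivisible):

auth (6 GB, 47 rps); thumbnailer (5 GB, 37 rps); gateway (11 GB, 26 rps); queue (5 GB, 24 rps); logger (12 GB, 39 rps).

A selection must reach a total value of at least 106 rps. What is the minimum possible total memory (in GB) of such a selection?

16

Subsets with value ≥ 106, sorted by total memory:
- auth+thumbnailer+queue: memory 16, value 108
- auth+thumbnailer+gateway: memory 22, value 110
Minimum memory: 16 GB.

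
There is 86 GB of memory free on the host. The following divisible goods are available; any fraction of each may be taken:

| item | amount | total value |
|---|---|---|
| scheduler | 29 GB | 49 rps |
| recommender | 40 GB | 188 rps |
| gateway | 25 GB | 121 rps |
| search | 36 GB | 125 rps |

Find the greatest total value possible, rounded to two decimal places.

Take in order of value per unit:
- gateway (121/25 per unit): all 25 → value 121, running total 121.00
- recommender (188/40 per unit): all 40 → value 188, running total 309.00
- search (125/36 per unit): 21 of 36 → value 21×125/36 = 72.9167, running total 381.92
Total 381.92.

381.92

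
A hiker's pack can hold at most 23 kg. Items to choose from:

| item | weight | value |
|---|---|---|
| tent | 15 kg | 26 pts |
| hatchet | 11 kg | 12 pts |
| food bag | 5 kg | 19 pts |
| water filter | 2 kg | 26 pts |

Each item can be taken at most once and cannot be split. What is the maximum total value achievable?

71 pts

Check high-value combinations within 23 kg:
- tent+food bag+water filter: weight 15+5+2=22, value 26+19+26=71
- hatchet+food bag+water filter: weight 11+5+2=18, value 12+19+26=57
- tent+water filter: weight 15+2=17, value 26+26=52
- food bag+water filter: weight 5+2=7, value 19+26=45
- tent+food bag: weight 15+5=20, value 26+19=45
Best: 71 pts.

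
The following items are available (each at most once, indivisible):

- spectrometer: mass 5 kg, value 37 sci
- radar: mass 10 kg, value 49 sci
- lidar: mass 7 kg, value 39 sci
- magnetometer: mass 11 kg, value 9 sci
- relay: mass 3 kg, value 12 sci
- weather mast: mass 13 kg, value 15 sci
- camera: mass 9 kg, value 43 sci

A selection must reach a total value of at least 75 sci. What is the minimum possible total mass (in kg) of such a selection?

Subsets with value ≥ 75, sorted by total mass:
- spectrometer+lidar: mass 12, value 76
- spectrometer+camera: mass 14, value 80
- spectrometer+lidar+relay: mass 15, value 88
- spectrometer+radar: mass 15, value 86
Minimum mass: 12 kg.

12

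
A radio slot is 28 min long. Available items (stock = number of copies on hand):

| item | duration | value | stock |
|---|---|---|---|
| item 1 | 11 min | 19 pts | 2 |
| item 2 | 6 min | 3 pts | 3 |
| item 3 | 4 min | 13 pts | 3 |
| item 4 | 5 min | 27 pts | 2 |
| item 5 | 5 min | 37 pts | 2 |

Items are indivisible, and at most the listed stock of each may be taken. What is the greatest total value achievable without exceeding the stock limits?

Top feasible selections:
- 2×item 3 + 2×item 4 + 2×item 5: duration 28, value 154
- 1×item 3 + 2×item 4 + 2×item 5: duration 24, value 141
- 3×item 3 + 1×item 4 + 2×item 5: duration 27, value 140
- 1×item 2 + 2×item 4 + 2×item 5: duration 26, value 131
Best: 154 pts.

154 pts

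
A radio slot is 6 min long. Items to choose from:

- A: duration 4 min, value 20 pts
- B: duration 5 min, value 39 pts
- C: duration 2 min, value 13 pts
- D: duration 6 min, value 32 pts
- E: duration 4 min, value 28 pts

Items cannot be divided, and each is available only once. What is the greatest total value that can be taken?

Check high-value combinations within 6 min:
- C+E: duration 2+4=6, value 13+28=41
- B: duration 5, value 39
- A+C: duration 4+2=6, value 20+13=33
- D: duration 6, value 32
- E: duration 4, value 28
Best: 41 pts.

41 pts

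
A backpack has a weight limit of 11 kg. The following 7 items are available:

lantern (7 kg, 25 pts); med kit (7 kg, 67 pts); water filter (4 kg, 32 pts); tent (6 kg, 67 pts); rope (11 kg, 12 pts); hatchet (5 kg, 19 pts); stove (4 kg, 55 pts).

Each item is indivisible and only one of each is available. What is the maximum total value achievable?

122 pts

Check high-value combinations within 11 kg:
- tent+stove: weight 6+4=10, value 67+55=122
- med kit+stove: weight 7+4=11, value 67+55=122
- water filter+tent: weight 4+6=10, value 32+67=99
- med kit+water filter: weight 7+4=11, value 67+32=99
Best: 122 pts.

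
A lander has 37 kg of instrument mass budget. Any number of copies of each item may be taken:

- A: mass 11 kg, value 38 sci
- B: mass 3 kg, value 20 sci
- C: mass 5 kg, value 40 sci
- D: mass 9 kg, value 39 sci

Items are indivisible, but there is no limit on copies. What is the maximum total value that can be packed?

Best value-per-unit is C at 40/5; filling with it alone gives 7×40 = 280.
Optimal mix: 4×B + 5×C → mass 37, value 280.

280 sci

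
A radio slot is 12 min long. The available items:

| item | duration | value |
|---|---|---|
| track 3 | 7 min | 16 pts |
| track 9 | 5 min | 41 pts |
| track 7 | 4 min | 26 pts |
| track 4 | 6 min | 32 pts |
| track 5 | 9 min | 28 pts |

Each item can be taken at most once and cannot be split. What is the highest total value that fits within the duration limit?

This is a 0/1 knapsack; check combinations near the capacity.
- track 9+track 4: duration 5+6=11, value 41+32=73
- track 9+track 7: duration 5+4=9, value 41+26=67
- track 7+track 4: duration 4+6=10, value 26+32=58
- track 3+track 9: duration 7+5=12, value 16+41=57
Best: 73 pts.

73 pts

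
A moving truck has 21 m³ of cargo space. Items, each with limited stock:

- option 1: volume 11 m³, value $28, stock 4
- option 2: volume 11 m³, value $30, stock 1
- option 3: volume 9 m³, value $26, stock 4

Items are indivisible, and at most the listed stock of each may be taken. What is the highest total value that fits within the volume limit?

Best selections within volume 21 and stock limits:
- 1×option 2 + 1×option 3: volume 20, value 56
- 1×option 1 + 1×option 3: volume 20, value 54
- 2×option 3: volume 18, value 52
Best: $56.

$56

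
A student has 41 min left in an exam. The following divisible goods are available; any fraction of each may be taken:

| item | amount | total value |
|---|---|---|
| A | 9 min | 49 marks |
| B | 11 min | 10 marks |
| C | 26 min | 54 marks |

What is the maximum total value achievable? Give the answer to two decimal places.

108.45

Take in order of value per unit:
- A (49/9 per unit): all 9 → value 49, running total 49.00
- C (54/26 per unit): all 26 → value 54, running total 103.00
- B (10/11 per unit): 6 of 11 → value 6×10/11 = 5.4545, running total 108.45
Total 108.45.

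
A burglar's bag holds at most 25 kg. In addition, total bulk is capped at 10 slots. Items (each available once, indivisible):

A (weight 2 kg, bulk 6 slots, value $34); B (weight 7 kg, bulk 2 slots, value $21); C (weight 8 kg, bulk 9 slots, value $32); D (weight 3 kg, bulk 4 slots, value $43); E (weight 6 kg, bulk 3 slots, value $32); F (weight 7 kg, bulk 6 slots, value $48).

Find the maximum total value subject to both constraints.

Feasible sets respecting both limits:
- B+D+E: weight 16, bulk 9, value 96
- D+F: weight 10, bulk 10, value 91
- E+F: weight 13, bulk 9, value 80
Best: $96.

$96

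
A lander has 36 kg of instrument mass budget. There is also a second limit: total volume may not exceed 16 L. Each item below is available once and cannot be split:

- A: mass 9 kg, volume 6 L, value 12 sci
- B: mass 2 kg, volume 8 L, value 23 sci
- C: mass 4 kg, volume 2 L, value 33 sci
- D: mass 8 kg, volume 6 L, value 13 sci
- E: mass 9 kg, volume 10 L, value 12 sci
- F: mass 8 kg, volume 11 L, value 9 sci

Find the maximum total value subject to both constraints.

69 sci

Feasible sets respecting both limits:
- B+C+D: mass 14, volume 16, value 69
- A+B+C: mass 15, volume 16, value 68
- A+C+D: mass 21, volume 14, value 58
Best: 69 sci.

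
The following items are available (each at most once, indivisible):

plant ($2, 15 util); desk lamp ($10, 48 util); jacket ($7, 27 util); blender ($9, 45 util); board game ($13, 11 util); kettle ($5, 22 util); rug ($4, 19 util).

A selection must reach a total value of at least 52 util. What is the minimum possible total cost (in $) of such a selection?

Subsets with value ≥ 52, sorted by total cost:
- plant+blender: cost 11, value 60
- plant+kettle+rug: cost 11, value 56
- plant+desk lamp: cost 12, value 63
Minimum cost: 11 $.

11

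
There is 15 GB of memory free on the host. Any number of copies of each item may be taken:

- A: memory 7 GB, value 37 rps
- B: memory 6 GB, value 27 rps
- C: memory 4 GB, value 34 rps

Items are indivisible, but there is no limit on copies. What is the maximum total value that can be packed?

105 rps

Best value-per-unit is C at 34/4; filling with it alone gives 3×34 = 102.
Optimal mix: 1×A + 2×C → memory 15, value 105.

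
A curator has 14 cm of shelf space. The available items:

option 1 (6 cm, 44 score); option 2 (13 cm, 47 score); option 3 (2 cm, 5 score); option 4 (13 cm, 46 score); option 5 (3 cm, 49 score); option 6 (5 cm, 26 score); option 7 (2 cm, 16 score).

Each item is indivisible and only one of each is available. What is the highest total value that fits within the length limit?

119 score

Check high-value combinations within 14 cm:
- option 1+option 5+option 6: length 6+3+5=14, value 44+49+26=119
- option 1+option 3+option 5+option 7: length 6+2+3+2=13, value 44+5+49+16=114
- option 1+option 5+option 7: length 6+3+2=11, value 44+49+16=109
- option 1+option 3+option 5: length 6+2+3=11, value 44+5+49=98
Best: 119 score.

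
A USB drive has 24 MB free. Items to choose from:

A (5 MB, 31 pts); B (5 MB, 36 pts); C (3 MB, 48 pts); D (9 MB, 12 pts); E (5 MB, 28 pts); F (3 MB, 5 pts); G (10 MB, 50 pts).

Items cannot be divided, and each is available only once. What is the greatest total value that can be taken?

165 pts

This is a 0/1 knapsack; check combinations near the capacity.
- A+B+C+G: size 5+5+3+10=23, value 31+36+48+50=165
- B+C+E+G: size 5+3+5+10=23, value 36+48+28+50=162
- A+C+E+G: size 5+3+5+10=23, value 31+48+28+50=157
- A+B+C+E+F: size 5+5+3+5+3=21, value 31+36+48+28+5=148
- A+B+C+E: size 5+5+3+5=18, value 31+36+48+28=143
Best: 165 pts.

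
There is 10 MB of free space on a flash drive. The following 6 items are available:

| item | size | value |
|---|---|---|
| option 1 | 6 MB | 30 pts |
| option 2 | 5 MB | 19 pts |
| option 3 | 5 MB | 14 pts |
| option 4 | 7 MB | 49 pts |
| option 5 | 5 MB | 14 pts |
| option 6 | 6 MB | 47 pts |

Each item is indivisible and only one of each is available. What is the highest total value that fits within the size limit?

Check high-value combinations within 10 MB:
- option 4: size 7, value 49
- option 6: size 6, value 47
- option 2+option 3: size 5+5=10, value 19+14=33
- option 2+option 5: size 5+5=10, value 19+14=33
Best: 49 pts.

49 pts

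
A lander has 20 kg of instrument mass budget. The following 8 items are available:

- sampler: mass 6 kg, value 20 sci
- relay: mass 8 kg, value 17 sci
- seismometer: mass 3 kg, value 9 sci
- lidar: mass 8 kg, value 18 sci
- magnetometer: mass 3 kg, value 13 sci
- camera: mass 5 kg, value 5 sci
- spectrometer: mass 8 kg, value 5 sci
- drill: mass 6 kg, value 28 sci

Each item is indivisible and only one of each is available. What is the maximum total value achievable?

Check high-value combinations within 20 kg:
- sampler+seismometer+magnetometer+drill: mass 6+3+3+6=18, value 20+9+13+28=70
- seismometer+lidar+magnetometer+drill: mass 3+8+3+6=20, value 9+18+13+28=68
- relay+seismometer+magnetometer+drill: mass 8+3+3+6=20, value 17+9+13+28=67
- sampler+lidar+drill: mass 6+8+6=20, value 20+18+28=66
Best: 70 sci.

70 sci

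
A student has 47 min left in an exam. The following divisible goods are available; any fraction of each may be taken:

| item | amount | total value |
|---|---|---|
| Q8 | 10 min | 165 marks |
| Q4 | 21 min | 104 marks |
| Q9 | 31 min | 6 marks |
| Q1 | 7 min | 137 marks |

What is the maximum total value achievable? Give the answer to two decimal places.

407.74

Take in order of value per unit:
- Q1 (137/7 per unit): all 7 → value 137, running total 137.00
- Q8 (165/10 per unit): all 10 → value 165, running total 302.00
- Q4 (104/21 per unit): all 21 → value 104, running total 406.00
- Q9 (6/31 per unit): 9 of 31 → value 9×6/31 = 1.7419, running total 407.74
Total 407.74.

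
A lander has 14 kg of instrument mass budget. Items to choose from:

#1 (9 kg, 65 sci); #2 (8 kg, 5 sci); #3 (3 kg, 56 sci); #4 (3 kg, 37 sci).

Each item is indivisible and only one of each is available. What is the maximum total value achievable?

Check high-value combinations within 14 kg:
- #1+#3: mass 9+3=12, value 65+56=121
- #1+#4: mass 9+3=12, value 65+37=102
- #2+#3+#4: mass 8+3+3=14, value 5+56+37=98
- #3+#4: mass 3+3=6, value 56+37=93
Best: 121 sci.

121 sci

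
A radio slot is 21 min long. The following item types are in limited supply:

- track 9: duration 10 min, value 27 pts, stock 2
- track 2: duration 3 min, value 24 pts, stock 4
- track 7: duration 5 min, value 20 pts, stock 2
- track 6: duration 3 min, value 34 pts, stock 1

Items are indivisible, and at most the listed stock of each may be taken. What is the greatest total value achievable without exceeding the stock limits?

Best selections within duration 21 and stock limits:
- 4×track 2 + 1×track 7 + 1×track 6: duration 20, value 150
- 4×track 2 + 1×track 6: duration 15, value 130
Best: 150 pts.

150 pts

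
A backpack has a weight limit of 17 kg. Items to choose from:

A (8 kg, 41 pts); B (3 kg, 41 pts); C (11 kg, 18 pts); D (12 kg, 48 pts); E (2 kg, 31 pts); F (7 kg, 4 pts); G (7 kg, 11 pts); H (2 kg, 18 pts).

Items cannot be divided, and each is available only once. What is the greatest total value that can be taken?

Check high-value combinations within 17 kg:
- A+B+E+H: weight 8+3+2+2=15, value 41+41+31+18=131
- B+D+E: weight 3+12+2=17, value 41+48+31=120
- A+B+E: weight 8+3+2=13, value 41+41+31=113
- B+D+H: weight 3+12+2=17, value 41+48+18=107
Best: 131 pts.

131 pts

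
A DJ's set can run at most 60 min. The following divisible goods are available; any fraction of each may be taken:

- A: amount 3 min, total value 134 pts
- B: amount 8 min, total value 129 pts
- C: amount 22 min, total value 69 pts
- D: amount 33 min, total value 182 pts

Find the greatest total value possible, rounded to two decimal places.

495.18

Take in order of value per unit:
- A (134/3 per unit): all 3 → value 134, running total 134.00
- B (129/8 per unit): all 8 → value 129, running total 263.00
- D (182/33 per unit): all 33 → value 182, running total 445.00
- C (69/22 per unit): 16 of 22 → value 16×69/22 = 50.1818, running total 495.18
Total 495.18.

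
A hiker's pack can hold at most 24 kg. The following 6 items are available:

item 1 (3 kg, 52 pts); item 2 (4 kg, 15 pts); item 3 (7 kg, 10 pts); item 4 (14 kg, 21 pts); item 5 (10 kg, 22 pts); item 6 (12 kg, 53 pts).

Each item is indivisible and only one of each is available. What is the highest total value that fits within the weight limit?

120 pts

This is a 0/1 knapsack; check combinations near the capacity.
- item 1+item 2+item 6: weight 3+4+12=19, value 52+15+53=120
- item 1+item 3+item 6: weight 3+7+12=22, value 52+10+53=115
- item 1+item 6: weight 3+12=15, value 52+53=105
- item 1+item 2+item 3+item 5: weight 3+4+7+10=24, value 52+15+10+22=99
Best: 120 pts.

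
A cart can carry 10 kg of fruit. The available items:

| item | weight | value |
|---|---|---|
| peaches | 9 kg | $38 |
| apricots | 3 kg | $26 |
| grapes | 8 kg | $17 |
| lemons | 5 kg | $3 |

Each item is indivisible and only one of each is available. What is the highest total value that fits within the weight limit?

This is a 0/1 knapsack; check combinations near the capacity.
- peaches: weight 9, value 38
- apricots+lemons: weight 3+5=8, value 26+3=29
- apricots: weight 3, value 26
Best: $38.

$38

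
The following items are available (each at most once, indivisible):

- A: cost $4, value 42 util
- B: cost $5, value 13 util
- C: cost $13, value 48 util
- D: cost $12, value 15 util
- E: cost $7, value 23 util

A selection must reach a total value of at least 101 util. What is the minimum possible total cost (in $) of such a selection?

22

Subsets with value ≥ 101, sorted by total cost:
- A+B+C: cost 22, value 103
- A+C+E: cost 24, value 113
- A+B+C+E: cost 29, value 126
Minimum cost: 22 $.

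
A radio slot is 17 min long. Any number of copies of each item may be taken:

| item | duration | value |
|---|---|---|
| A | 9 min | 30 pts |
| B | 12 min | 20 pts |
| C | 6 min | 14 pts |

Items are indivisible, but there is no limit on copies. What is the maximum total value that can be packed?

Best value-per-unit is A at 30/9; filling with it alone gives 1×30 = 30.
Optimal mix: 1×A + 1×C → duration 15, value 44.

44 pts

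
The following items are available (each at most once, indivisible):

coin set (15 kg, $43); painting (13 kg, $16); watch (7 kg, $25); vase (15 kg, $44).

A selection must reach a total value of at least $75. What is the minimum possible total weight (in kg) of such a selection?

Subsets with value ≥ 75, sorted by total weight:
- coin set+vase: weight 30, value 87
- painting+watch+vase: weight 35, value 85
Minimum weight: 30 kg.

30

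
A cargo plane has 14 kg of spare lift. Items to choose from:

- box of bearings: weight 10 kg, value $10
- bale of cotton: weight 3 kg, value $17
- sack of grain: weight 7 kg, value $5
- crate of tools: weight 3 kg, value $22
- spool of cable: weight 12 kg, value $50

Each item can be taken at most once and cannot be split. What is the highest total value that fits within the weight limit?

$50

Check high-value combinations within 14 kg:
- spool of cable: weight 12, value 50
- bale of cotton+sack of grain+crate of tools: weight 3+7+3=13, value 17+5+22=44
- bale of cotton+crate of tools: weight 3+3=6, value 17+22=39
- box of bearings+crate of tools: weight 10+3=13, value 10+22=32
- sack of grain+crate of tools: weight 7+3=10, value 5+22=27
Best: $50.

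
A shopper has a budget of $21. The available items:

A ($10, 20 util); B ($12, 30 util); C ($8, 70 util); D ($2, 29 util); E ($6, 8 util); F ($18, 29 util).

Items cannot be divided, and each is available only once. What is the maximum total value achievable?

Check high-value combinations within $21:
- A+C+D: cost 10+8+2=20, value 20+70+29=119
- C+D+E: cost 8+2+6=16, value 70+29+8=107
- B+C: cost 12+8=20, value 30+70=100
- C+D: cost 8+2=10, value 70+29=99
Best: 119 util.

119 util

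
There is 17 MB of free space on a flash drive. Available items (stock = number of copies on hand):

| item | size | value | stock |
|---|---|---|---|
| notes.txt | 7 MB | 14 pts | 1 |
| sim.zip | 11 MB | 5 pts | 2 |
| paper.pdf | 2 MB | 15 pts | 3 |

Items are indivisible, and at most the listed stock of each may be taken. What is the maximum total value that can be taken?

Top feasible selections:
- 1×notes.txt + 3×paper.pdf: size 13, value 59
- 1×sim.zip + 3×paper.pdf: size 17, value 50
- 3×paper.pdf: size 6, value 45
- 1×notes.txt + 2×paper.pdf: size 11, value 44
Best: 59 pts.

59 pts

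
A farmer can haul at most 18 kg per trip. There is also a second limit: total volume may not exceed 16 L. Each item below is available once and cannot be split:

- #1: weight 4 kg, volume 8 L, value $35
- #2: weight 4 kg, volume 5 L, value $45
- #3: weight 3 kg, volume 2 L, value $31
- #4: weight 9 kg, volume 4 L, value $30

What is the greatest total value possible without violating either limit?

Feasible sets respecting both limits:
- #1+#2+#3: weight 11, volume 15, value 111
- #2+#3+#4: weight 16, volume 11, value 106
- #1+#3+#4: weight 16, volume 14, value 96
Best: $111.

$111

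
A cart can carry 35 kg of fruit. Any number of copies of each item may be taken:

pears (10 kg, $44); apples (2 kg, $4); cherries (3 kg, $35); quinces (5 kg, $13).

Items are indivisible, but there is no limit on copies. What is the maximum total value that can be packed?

Best value-per-unit is cherries at 35/3; filling with it alone gives 11×35 = 385.
Optimal mix: 1×apples + 11×cherries → weight 35, value 389.

$389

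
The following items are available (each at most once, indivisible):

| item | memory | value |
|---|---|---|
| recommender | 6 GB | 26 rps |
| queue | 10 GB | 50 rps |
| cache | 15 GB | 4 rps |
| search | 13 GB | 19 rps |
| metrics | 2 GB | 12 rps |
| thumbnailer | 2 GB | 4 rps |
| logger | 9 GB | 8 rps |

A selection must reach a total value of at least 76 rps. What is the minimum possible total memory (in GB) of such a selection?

16

Subsets with value ≥ 76, sorted by total memory:
- recommender+queue: memory 16, value 76
- recommender+queue+metrics: memory 18, value 88
- recommender+queue+thumbnailer: memory 18, value 80
Minimum memory: 16 GB.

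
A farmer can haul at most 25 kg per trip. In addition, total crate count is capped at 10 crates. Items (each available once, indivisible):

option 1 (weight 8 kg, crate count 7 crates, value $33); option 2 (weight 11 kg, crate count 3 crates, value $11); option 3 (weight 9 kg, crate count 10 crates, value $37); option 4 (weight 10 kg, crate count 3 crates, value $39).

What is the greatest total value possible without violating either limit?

$72

Feasible sets respecting both limits:
- option 1+option 4: weight 18, crate count 10, value 72
- option 2+option 4: weight 21, crate count 6, value 50
- option 1+option 2: weight 19, crate count 10, value 44
Best: $72.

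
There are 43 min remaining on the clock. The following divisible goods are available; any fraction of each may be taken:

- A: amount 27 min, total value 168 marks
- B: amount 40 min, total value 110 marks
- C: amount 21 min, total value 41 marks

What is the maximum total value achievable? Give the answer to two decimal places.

Take in order of value per unit:
- A (168/27 per unit): all 27 → value 168, running total 168.00
- B (110/40 per unit): 16 of 40 → value 16×110/40 = 44.0000, running total 212.00
Total 212.00.

212.00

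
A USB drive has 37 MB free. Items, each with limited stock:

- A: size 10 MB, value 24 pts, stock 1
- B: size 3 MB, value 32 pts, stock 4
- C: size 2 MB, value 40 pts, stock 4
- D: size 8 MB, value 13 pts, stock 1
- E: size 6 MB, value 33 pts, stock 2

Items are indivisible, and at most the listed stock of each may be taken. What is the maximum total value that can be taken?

Top feasible selections:
- 4×B + 4×C + 2×E: size 32, value 354
- 1×A + 4×B + 4×C + 1×E: size 36, value 345
- 3×B + 4×C + 1×D + 2×E: size 37, value 335
- 4×B + 4×C + 1×D + 1×E: size 34, value 334
Best: 354 pts.

354 pts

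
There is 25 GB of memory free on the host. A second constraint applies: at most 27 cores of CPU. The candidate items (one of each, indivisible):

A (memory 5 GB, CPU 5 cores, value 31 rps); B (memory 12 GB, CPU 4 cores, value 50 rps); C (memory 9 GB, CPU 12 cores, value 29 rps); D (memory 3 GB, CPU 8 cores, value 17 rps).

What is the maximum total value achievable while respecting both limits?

98 rps

Feasible sets respecting both limits:
- A+B+D: memory 20, CPU 17, value 98
- B+C+D: memory 24, CPU 24, value 96
- A+B: memory 17, CPU 9, value 81
Best: 98 rps.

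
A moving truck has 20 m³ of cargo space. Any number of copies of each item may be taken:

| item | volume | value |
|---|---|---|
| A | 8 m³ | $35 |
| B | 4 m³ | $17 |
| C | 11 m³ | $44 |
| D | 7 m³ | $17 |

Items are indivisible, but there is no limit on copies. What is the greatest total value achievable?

$87

Best value-per-unit is A at 35/8; filling with it alone gives 2×35 = 70.
Optimal mix: 2×A + 1×B → volume 20, value 87.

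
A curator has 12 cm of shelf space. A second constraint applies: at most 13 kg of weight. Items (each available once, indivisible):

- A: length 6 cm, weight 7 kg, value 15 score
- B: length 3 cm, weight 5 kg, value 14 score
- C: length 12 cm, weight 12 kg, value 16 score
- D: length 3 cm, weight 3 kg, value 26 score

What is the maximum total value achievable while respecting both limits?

41 score

Feasible sets respecting both limits:
- A+D: length 9, weight 10, value 41
- B+D: length 6, weight 8, value 40
- A+B: length 9, weight 12, value 29
- D: length 3, weight 3, value 26
Best: 41 score.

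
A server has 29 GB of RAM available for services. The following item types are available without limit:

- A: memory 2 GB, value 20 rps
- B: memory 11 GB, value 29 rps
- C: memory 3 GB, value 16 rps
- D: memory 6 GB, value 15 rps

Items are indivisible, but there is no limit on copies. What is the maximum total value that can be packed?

Best value-per-unit is A at 20/2, and filling with it alone uses memory 14×2=28. No mix of the others beats 14×20 = 280.

280 rps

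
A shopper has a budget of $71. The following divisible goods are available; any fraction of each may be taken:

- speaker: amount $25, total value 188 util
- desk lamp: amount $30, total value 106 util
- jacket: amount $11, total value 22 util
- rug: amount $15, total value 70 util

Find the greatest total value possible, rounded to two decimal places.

366.00

Take in order of value per unit:
- speaker (188/25 per unit): all 25 → value 188, running total 188.00
- rug (70/15 per unit): all 15 → value 70, running total 258.00
- desk lamp (106/30 per unit): all 30 → value 106, running total 364.00
- jacket (22/11 per unit): 1 of 11 → value 1×22/11 = 2.0000, running total 366.00
Total 366.00.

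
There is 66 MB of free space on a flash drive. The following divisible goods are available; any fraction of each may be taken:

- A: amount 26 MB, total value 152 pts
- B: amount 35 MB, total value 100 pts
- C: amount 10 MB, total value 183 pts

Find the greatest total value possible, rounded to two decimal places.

Take in order of value per unit:
- C (183/10 per unit): all 10 → value 183, running total 183.00
- A (152/26 per unit): all 26 → value 152, running total 335.00
- B (100/35 per unit): 30 of 35 → value 30×100/35 = 85.7143, running total 420.71
Total 420.71.

420.71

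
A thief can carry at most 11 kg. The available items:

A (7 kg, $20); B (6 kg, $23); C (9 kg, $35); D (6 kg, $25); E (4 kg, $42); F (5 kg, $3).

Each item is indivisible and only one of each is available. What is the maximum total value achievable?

$67

Check high-value combinations within 11 kg:
- D+E: weight 6+4=10, value 25+42=67
- B+E: weight 6+4=10, value 23+42=65
- A+E: weight 7+4=11, value 20+42=62
Best: $67.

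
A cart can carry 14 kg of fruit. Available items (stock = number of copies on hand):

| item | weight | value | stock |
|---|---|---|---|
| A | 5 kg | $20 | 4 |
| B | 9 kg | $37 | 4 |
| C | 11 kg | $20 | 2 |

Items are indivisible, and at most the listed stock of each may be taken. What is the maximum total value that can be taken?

$57

Top feasible selections:
- 1×A + 1×B: weight 14, value 57
- 2×A: weight 10, value 40
Best: $57.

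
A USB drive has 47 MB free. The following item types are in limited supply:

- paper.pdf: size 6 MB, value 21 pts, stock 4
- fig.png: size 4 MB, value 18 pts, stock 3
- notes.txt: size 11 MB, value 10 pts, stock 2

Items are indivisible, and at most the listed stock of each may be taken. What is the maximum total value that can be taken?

148 pts

Best selections within size 47 and stock limits:
- 4×paper.pdf + 3×fig.png + 1×notes.txt: size 47, value 148
- 4×paper.pdf + 3×fig.png: size 36, value 138
Best: 148 pts.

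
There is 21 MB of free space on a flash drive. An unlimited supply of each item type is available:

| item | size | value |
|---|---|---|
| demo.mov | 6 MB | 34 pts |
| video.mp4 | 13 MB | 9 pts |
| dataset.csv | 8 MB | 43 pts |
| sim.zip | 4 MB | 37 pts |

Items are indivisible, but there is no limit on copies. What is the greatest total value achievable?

185 pts

Best value-per-unit is sim.zip at 37/4, and filling with it alone uses size 5×4=20. No mix of the others beats 5×37 = 185.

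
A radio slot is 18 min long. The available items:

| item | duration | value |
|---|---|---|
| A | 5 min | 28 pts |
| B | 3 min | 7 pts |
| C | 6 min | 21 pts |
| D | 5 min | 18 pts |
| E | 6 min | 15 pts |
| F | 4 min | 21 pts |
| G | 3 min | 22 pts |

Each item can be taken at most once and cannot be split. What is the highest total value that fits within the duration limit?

Check high-value combinations within 18 min:
- A+C+F+G: duration 5+6+4+3=18, value 28+21+21+22=92
- A+D+F+G: duration 5+5+4+3=17, value 28+18+21+22=89
- A+E+F+G: duration 5+6+4+3=18, value 28+15+21+22=86
- C+D+F+G: duration 6+5+4+3=18, value 21+18+21+22=82
- A+B+F+G: duration 5+3+4+3=15, value 28+7+21+22=78
Best: 92 pts.

92 pts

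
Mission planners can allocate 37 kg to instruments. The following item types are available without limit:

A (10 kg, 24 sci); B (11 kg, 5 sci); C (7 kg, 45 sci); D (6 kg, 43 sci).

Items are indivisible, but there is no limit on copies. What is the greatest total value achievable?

260 sci

Best value-per-unit is D at 43/6; filling with it alone gives 6×43 = 258.
Optimal mix: 1×C + 5×D → mass 37, value 260.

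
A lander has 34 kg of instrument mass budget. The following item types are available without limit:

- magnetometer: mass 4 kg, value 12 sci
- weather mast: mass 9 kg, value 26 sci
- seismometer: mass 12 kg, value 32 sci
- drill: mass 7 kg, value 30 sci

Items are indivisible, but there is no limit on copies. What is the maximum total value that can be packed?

132 sci

Best value-per-unit is drill at 30/7; filling with it alone gives 4×30 = 120.
Optimal mix: 1×magnetometer + 4×drill → mass 32, value 132.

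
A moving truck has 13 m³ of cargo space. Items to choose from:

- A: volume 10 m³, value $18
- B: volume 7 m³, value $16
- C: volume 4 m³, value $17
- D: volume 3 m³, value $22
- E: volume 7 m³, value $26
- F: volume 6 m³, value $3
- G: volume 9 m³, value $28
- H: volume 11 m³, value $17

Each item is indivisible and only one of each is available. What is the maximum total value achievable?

$50

Check high-value combinations within 13 m³:
- D+G: volume 3+9=12, value 22+28=50
- D+E: volume 3+7=10, value 22+26=48
- C+G: volume 4+9=13, value 17+28=45
Best: $50.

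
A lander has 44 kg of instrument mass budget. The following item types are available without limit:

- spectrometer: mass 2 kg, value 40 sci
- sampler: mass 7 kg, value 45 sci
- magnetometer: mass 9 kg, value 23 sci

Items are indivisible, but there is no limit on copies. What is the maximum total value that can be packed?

Best value-per-unit is spectrometer at 40/2, and filling with it alone uses mass 22×2=44. No mix of the others beats 22×40 = 880.

880 sci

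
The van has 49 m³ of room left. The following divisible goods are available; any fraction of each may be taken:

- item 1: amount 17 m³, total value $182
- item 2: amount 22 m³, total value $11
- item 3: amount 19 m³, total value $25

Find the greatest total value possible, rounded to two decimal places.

Take in order of value per unit:
- item 1 (182/17 per unit): all 17 → value 182, running total 182.00
- item 3 (25/19 per unit): all 19 → value 25, running total 207.00
- item 2 (11/22 per unit): 13 of 22 → value 13×11/22 = 6.5000, running total 213.50
Total 213.50.

213.50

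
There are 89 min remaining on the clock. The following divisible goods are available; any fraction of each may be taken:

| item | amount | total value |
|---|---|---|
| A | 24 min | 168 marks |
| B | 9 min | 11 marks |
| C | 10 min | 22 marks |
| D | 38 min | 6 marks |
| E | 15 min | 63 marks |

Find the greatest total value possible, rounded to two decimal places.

Take in order of value per unit:
- A (168/24 per unit): all 24 → value 168, running total 168.00
- E (63/15 per unit): all 15 → value 63, running total 231.00
- C (22/10 per unit): all 10 → value 22, running total 253.00
- B (11/9 per unit): all 9 → value 11, running total 264.00
- D (6/38 per unit): 31 of 38 → value 31×6/38 = 4.8947, running total 268.89
Total 268.89.

268.89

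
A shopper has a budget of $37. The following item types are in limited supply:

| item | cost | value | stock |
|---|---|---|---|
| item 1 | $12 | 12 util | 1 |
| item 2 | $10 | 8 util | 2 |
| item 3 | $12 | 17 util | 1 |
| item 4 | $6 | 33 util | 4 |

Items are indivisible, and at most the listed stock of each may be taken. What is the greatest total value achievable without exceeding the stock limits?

Best selections within cost 37 and stock limits:
- 1×item 3 + 4×item 4: cost 36, value 149
- 1×item 1 + 4×item 4: cost 36, value 144
- 1×item 2 + 4×item 4: cost 34, value 140
Best: 149 util.

149 util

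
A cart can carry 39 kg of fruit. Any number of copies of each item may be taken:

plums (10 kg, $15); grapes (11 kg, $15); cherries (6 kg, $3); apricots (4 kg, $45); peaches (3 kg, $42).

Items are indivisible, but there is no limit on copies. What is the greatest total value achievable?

Best value-per-unit is peaches at 42/3, and filling with it alone uses weight 13×3=39. No mix of the others beats 13×42 = 546.

$546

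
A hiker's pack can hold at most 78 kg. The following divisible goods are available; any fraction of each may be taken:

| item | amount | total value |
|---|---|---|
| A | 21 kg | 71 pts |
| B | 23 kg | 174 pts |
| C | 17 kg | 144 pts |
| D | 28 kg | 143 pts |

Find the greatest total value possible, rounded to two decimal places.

Take in order of value per unit:
- C (144/17 per unit): all 17 → value 144, running total 144.00
- B (174/23 per unit): all 23 → value 174, running total 318.00
- D (143/28 per unit): all 28 → value 143, running total 461.00
- A (71/21 per unit): 10 of 21 → value 10×71/21 = 33.8095, running total 494.81
Total 494.81.

494.81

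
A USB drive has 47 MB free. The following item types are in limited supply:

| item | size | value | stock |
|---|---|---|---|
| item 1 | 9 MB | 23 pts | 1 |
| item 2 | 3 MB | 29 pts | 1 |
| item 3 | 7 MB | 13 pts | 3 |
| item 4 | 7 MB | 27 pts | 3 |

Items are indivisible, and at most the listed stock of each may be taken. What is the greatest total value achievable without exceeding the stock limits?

159 pts

Best selections within size 47 and stock limits:
- 1×item 1 + 1×item 2 + 2×item 3 + 3×item 4: size 47, value 159
- 1×item 2 + 3×item 3 + 3×item 4: size 45, value 149
- 1×item 1 + 1×item 2 + 1×item 3 + 3×item 4: size 40, value 146
- 1×item 1 + 1×item 2 + 3×item 3 + 2×item 4: size 47, value 145
Best: 159 pts.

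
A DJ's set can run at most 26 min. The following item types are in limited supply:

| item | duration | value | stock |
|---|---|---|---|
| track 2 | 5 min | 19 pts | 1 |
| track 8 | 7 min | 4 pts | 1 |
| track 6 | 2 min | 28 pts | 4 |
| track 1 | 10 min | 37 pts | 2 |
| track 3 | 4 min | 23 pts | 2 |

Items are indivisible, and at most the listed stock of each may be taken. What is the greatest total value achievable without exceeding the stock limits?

195 pts

Top feasible selections:
- 4×track 6 + 1×track 1 + 2×track 3: duration 26, value 195
- 1×track 2 + 4×track 6 + 2×track 3: duration 21, value 177
- 4×track 6 + 1×track 1 + 1×track 3: duration 22, value 172
Best: 195 pts.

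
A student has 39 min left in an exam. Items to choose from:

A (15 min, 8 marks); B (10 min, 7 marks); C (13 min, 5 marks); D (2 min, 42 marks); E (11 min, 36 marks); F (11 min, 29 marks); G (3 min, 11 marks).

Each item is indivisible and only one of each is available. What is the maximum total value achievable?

125 marks

This is a 0/1 knapsack; check combinations near the capacity.
- B+D+E+F+G: time 10+2+11+11+3=37, value 7+42+36+29+11=125
- D+E+F+G: time 2+11+11+3=27, value 42+36+29+11=118
- A+D+E+F: time 15+2+11+11=39, value 8+42+36+29=115
- B+D+E+F: time 10+2+11+11=34, value 7+42+36+29=114
- C+D+E+F: time 13+2+11+11=37, value 5+42+36+29=112
Best: 125 marks.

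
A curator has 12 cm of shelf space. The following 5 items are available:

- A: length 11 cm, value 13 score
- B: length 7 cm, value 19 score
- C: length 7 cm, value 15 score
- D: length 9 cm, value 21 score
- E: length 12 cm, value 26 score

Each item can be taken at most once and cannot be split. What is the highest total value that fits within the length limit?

This is a 0/1 knapsack; check combinations near the capacity.
- E: length 12, value 26
- D: length 9, value 21
- B: length 7, value 19
Best: 26 score.

26 score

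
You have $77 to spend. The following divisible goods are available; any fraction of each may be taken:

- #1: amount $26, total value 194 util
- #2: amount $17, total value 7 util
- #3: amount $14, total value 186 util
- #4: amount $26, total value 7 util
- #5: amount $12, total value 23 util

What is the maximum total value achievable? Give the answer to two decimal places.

412.15

Take in order of value per unit:
- #3 (186/14 per unit): all 14 → value 186, running total 186.00
- #1 (194/26 per unit): all 26 → value 194, running total 380.00
- #5 (23/12 per unit): all 12 → value 23, running total 403.00
- #2 (7/17 per unit): all 17 → value 7, running total 410.00
- #4 (7/26 per unit): 8 of 26 → value 8×7/26 = 2.1538, running total 412.15
Total 412.15.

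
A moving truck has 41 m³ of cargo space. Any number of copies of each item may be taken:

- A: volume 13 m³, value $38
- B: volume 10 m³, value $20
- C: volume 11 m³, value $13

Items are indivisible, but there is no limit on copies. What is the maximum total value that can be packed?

Best value-per-unit is A at 38/13, and filling with it alone uses volume 3×13=39. No mix of the others beats 3×38 = 114.

$114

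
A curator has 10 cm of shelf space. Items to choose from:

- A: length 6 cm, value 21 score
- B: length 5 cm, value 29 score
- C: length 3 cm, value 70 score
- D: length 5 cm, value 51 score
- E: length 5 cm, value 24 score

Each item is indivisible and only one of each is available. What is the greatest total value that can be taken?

121 score

Check high-value combinations within 10 cm:
- C+D: length 3+5=8, value 70+51=121
- B+C: length 5+3=8, value 29+70=99
- C+E: length 3+5=8, value 70+24=94
- A+C: length 6+3=9, value 21+70=91
Best: 121 score.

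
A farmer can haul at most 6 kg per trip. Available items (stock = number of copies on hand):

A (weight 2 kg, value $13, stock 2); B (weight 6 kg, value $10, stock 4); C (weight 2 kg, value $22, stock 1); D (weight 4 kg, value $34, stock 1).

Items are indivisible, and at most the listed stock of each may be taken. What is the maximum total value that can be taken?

$56

Best selections within weight 6 and stock limits:
- 1×C + 1×D: weight 6, value 56
- 2×A + 1×C: weight 6, value 48
- 1×A + 1×D: weight 6, value 47
Best: $56.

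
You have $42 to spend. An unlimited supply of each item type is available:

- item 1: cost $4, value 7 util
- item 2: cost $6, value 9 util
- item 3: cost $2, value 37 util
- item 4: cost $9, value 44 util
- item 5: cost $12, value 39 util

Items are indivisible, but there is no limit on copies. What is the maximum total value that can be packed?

Best value-per-unit is item 3 at 37/2, and filling with it alone uses cost 21×2=42. No mix of the others beats 21×37 = 777.

777 util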